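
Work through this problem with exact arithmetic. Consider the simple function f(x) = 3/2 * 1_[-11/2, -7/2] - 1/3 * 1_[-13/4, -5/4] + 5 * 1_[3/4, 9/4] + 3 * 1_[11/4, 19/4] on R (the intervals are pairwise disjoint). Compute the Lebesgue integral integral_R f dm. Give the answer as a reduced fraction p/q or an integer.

For a simple function f = sum_i c_i * 1_{A_i} with disjoint A_i,
  integral f dm = sum_i c_i * m(A_i).
Lengths of the A_i:
  m(A_1) = -7/2 - (-11/2) = 2.
  m(A_2) = -5/4 - (-13/4) = 2.
  m(A_3) = 9/4 - 3/4 = 3/2.
  m(A_4) = 19/4 - 11/4 = 2.
Contributions c_i * m(A_i):
  (3/2) * (2) = 3.
  (-1/3) * (2) = -2/3.
  (5) * (3/2) = 15/2.
  (3) * (2) = 6.
Total: 3 - 2/3 + 15/2 + 6 = 95/6.

95/6


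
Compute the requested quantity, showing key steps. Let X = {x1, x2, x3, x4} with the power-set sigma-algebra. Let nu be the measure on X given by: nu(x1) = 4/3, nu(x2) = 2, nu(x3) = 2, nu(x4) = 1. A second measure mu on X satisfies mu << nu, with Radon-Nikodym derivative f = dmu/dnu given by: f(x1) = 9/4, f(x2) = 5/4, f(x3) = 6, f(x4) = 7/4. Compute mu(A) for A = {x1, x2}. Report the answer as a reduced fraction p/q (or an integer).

By the defining property of the Radon-Nikodym derivative, for every measurable set A,
  mu(A) = integral_A f dnu.
Since nu is a discrete measure concentrated on the atoms of X, the integral over A reduces to the sum
  mu(A) = sum_{x in A} f(x) * nu({x}).
Computing each term:
  x1: f(x1) * nu(x1) = 9/4 * 4/3 = 3.
  x2: f(x2) * nu(x2) = 5/4 * 2 = 5/2.
Summing: mu(A) = 3 + 5/2 = 11/2.

11/2


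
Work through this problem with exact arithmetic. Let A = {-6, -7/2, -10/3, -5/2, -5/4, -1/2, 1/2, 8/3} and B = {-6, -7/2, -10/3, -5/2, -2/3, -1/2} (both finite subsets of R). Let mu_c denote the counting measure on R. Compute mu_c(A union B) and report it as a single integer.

Counting measure on a finite set equals cardinality. By inclusion-exclusion, |A union B| = |A| + |B| - |A cap B|.
|A| = 8, |B| = 6, |A cap B| = 5.
So mu_c(A union B) = 8 + 6 - 5 = 9.

9


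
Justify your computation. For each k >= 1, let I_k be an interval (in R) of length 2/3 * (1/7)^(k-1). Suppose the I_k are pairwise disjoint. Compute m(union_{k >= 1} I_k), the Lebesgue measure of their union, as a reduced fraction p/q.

By countable additivity of the Lebesgue measure on pairwise disjoint measurable sets,
  m(union_{k >= 1} I_k) = sum_{k >= 1} m(I_k) = sum_{k >= 1} a * r^(k-1),
  with a = 2/3 and r = 1/7.
Since 0 < r = 1/7 < 1, the geometric series converges:
  sum_{k >= 1} a * r^(k-1) = a / (1 - r).
  = 2/3 / (1 - 1/7)
  = 2/3 / (6/7)
  = 7/9.

7/9


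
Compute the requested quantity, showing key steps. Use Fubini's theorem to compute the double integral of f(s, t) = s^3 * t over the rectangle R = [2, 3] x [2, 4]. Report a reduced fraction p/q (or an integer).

f(s, t) is a tensor product of a function of s and a function of t, and both factors are bounded continuous (hence Lebesgue integrable) on the rectangle, so Fubini's theorem applies:
  integral_R f d(m x m) = (integral_a1^b1 s^3 ds) * (integral_a2^b2 t dt).
Inner integral in s: integral_{2}^{3} s^3 ds = (3^4 - 2^4)/4
  = 65/4.
Inner integral in t: integral_{2}^{4} t dt = (4^2 - 2^2)/2
  = 6.
Product: (65/4) * (6) = 195/2.

195/2


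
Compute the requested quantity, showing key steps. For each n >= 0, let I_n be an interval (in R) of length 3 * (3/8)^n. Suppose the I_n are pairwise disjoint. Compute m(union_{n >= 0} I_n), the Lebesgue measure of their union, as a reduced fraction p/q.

By countable additivity of the Lebesgue measure on pairwise disjoint measurable sets,
  m(union_{n >= 0} I_n) = sum_{n >= 0} m(I_n) = sum_{n >= 0} a * r^n,
  with a = 3 and r = 3/8.
Since 0 < r = 3/8 < 1, the geometric series converges:
  sum_{n >= 0} a * r^n = a / (1 - r).
  = 3 / (1 - 3/8)
  = 3 / (5/8)
  = 24/5.

24/5


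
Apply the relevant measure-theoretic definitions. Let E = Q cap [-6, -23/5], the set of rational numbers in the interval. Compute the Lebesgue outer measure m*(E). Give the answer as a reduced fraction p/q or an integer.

The set Q cap [-6, -23/5] is countable (a subset of the countable set Q). Lebesgue outer measure of any countable set is 0: each singleton {q} has m*({q}) = 0, and by countable subadditivity m*(union_k {q_k}) <= sum_k m*({q_k}) = sum_k 0 = 0. The reverse inequality m*(E) >= 0 is automatic. So m*(Q cap [-6, -23/5]) = 0.

0


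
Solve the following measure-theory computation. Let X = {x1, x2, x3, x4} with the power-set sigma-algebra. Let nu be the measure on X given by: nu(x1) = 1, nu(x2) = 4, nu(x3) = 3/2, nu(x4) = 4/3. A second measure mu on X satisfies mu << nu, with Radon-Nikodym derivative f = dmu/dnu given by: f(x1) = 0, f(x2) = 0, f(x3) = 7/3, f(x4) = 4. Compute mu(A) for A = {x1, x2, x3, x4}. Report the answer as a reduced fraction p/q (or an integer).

By the defining property of the Radon-Nikodym derivative, for every measurable set A,
  mu(A) = integral_A f dnu.
Since nu is a discrete measure concentrated on the atoms of X, the integral over A reduces to the sum
  mu(A) = sum_{x in A} f(x) * nu({x}).
Computing each term:
  x1: f(x1) * nu(x1) = 0 * 1 = 0.
  x2: f(x2) * nu(x2) = 0 * 4 = 0.
  x3: f(x3) * nu(x3) = 7/3 * 3/2 = 7/2.
  x4: f(x4) * nu(x4) = 4 * 4/3 = 16/3.
Summing: mu(A) = 0 + 0 + 7/2 + 16/3 = 53/6.

53/6


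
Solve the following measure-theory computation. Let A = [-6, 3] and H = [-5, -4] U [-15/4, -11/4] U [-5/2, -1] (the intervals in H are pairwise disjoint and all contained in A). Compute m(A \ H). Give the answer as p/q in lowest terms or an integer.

The ambient interval has length m(A) = 3 - (-6) = 9.
Since the holes are disjoint and sit inside A, by finite additivity
  m(H) = sum_i (b_i - a_i), and m(A \ H) = m(A) - m(H).
Computing the hole measures:
  m(H_1) = -4 - (-5) = 1.
  m(H_2) = -11/4 - (-15/4) = 1.
  m(H_3) = -1 - (-5/2) = 3/2.
Summed: m(H) = 1 + 1 + 3/2 = 7/2.
So m(A \ H) = 9 - 7/2 = 11/2.

11/2


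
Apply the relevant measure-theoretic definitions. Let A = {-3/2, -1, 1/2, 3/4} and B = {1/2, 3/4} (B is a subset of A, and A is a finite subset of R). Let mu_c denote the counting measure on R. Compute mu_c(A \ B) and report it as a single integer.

Counting measure assigns mu_c(E) = |E| (number of elements) when E is finite. For B subset A, A \ B is the set of elements of A not in B, so |A \ B| = |A| - |B|.
|A| = 4, |B| = 2, so mu_c(A \ B) = 4 - 2 = 2.

2


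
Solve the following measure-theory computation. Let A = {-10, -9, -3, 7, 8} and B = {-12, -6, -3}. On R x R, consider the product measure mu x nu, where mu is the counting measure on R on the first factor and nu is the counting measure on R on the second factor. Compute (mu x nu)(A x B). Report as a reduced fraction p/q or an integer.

For a measurable rectangle A x B, the product measure satisfies
  (mu x nu)(A x B) = mu(A) * nu(B).
  mu(A) = 5.
  nu(B) = 3.
  (mu x nu)(A x B) = 5 * 3 = 15.

15


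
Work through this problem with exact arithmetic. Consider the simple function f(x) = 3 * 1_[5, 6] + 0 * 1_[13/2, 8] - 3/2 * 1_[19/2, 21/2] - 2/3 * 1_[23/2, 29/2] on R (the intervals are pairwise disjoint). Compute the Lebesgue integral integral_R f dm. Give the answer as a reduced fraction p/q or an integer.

For a simple function f = sum_i c_i * 1_{A_i} with disjoint A_i,
  integral f dm = sum_i c_i * m(A_i).
Lengths of the A_i:
  m(A_1) = 6 - 5 = 1.
  m(A_2) = 8 - 13/2 = 3/2.
  m(A_3) = 21/2 - 19/2 = 1.
  m(A_4) = 29/2 - 23/2 = 3.
Contributions c_i * m(A_i):
  (3) * (1) = 3.
  (0) * (3/2) = 0.
  (-3/2) * (1) = -3/2.
  (-2/3) * (3) = -2.
Total: 3 + 0 - 3/2 - 2 = -1/2.

-1/2


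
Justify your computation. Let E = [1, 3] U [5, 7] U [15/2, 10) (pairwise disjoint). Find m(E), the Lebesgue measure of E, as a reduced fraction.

For pairwise disjoint intervals, m(union_i I_i) = sum_i m(I_i),
and m is invariant under swapping open/closed endpoints (single points have measure 0).
So m(E) = sum_i (b_i - a_i).
  I_1 has length 3 - 1 = 2.
  I_2 has length 7 - 5 = 2.
  I_3 has length 10 - 15/2 = 5/2.
Summing:
  m(E) = 2 + 2 + 5/2 = 13/2.

13/2


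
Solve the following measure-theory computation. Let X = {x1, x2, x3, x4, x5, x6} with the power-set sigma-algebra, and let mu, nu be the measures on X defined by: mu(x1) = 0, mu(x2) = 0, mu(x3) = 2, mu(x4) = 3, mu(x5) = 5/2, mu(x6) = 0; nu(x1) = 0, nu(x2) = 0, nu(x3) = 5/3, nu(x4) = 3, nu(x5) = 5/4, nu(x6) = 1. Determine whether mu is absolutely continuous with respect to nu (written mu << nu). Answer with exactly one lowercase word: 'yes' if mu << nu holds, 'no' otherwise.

mu << nu means: every nu-null measurable set is also mu-null; equivalently, for every atom x, if nu({x}) = 0 then mu({x}) = 0.
Checking each atom:
  x1: nu = 0, mu = 0 -> consistent with mu << nu.
  x2: nu = 0, mu = 0 -> consistent with mu << nu.
  x3: nu = 5/3 > 0 -> no constraint.
  x4: nu = 3 > 0 -> no constraint.
  x5: nu = 5/4 > 0 -> no constraint.
  x6: nu = 1 > 0 -> no constraint.
No atom violates the condition. Therefore mu << nu.

yes


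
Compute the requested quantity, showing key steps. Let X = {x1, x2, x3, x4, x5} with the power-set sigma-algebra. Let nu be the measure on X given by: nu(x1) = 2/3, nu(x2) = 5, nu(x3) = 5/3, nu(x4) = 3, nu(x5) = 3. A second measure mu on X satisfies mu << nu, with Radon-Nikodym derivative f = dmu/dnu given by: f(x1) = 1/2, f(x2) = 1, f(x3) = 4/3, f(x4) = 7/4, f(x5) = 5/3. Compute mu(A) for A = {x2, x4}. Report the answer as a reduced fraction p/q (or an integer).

By the defining property of the Radon-Nikodym derivative, for every measurable set A,
  mu(A) = integral_A f dnu.
Since nu is a discrete measure concentrated on the atoms of X, the integral over A reduces to the sum
  mu(A) = sum_{x in A} f(x) * nu({x}).
Computing each term:
  x2: f(x2) * nu(x2) = 1 * 5 = 5.
  x4: f(x4) * nu(x4) = 7/4 * 3 = 21/4.
Summing: mu(A) = 5 + 21/4 = 41/4.

41/4


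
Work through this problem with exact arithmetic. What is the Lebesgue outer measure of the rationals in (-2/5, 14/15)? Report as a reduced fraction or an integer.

The set Q cap (-2/5, 14/15) is countable (a subset of the countable set Q). Lebesgue outer measure of any countable set is 0: each singleton {q} has m*({q}) = 0, and by countable subadditivity m*(union_k {q_k}) <= sum_k m*({q_k}) = sum_k 0 = 0. The reverse inequality m*(E) >= 0 is automatic. So m*(Q cap (-2/5, 14/15)) = 0.

0


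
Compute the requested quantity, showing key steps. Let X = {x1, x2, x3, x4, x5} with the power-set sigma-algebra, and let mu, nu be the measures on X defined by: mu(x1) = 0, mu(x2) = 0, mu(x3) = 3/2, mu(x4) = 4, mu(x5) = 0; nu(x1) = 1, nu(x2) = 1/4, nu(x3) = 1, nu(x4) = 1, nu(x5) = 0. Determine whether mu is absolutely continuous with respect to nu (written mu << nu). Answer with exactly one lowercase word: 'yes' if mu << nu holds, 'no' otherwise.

mu << nu means: every nu-null measurable set is also mu-null; equivalently, for every atom x, if nu({x}) = 0 then mu({x}) = 0.
Checking each atom:
  x1: nu = 1 > 0 -> no constraint.
  x2: nu = 1/4 > 0 -> no constraint.
  x3: nu = 1 > 0 -> no constraint.
  x4: nu = 1 > 0 -> no constraint.
  x5: nu = 0, mu = 0 -> consistent with mu << nu.
No atom violates the condition. Therefore mu << nu.

yes


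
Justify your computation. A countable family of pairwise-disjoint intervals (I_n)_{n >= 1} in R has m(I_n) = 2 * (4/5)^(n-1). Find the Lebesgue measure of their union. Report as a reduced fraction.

By countable additivity of the Lebesgue measure on pairwise disjoint measurable sets,
  m(union_{n >= 1} I_n) = sum_{n >= 1} m(I_n) = sum_{n >= 1} a * r^(n-1),
  with a = 2 and r = 4/5.
Since 0 < r = 4/5 < 1, the geometric series converges:
  sum_{n >= 1} a * r^(n-1) = a / (1 - r).
  = 2 / (1 - 4/5)
  = 2 / (1/5)
  = 10.

10


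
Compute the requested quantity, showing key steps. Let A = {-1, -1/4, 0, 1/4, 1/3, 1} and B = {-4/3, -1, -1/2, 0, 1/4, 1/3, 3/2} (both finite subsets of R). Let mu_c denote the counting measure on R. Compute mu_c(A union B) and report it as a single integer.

Counting measure on a finite set equals cardinality. By inclusion-exclusion, |A union B| = |A| + |B| - |A cap B|.
|A| = 6, |B| = 7, |A cap B| = 4.
So mu_c(A union B) = 6 + 7 - 4 = 9.

9


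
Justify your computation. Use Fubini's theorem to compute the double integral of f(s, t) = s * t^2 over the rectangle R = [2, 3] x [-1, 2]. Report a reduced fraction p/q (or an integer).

f(s, t) is a tensor product of a function of s and a function of t, and both factors are bounded continuous (hence Lebesgue integrable) on the rectangle, so Fubini's theorem applies:
  integral_R f d(m x m) = (integral_a1^b1 s ds) * (integral_a2^b2 t^2 dt).
Inner integral in s: integral_{2}^{3} s ds = (3^2 - 2^2)/2
  = 5/2.
Inner integral in t: integral_{-1}^{2} t^2 dt = (2^3 - (-1)^3)/3
  = 3.
Product: (5/2) * (3) = 15/2.

15/2


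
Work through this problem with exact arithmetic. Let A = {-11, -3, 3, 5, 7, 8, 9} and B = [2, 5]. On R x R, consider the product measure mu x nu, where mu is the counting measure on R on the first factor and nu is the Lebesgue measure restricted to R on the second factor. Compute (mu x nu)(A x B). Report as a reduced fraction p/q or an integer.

For a measurable rectangle A x B, the product measure satisfies
  (mu x nu)(A x B) = mu(A) * nu(B).
  mu(A) = 7.
  nu(B) = 3.
  (mu x nu)(A x B) = 7 * 3 = 21.

21


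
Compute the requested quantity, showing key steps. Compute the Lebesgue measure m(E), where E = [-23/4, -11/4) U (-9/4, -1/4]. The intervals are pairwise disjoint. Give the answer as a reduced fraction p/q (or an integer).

For pairwise disjoint intervals, m(union_i I_i) = sum_i m(I_i),
and m is invariant under swapping open/closed endpoints (single points have measure 0).
So m(E) = sum_i (b_i - a_i).
  I_1 has length -11/4 - (-23/4) = 3.
  I_2 has length -1/4 - (-9/4) = 2.
Summing:
  m(E) = 3 + 2 = 5.

5


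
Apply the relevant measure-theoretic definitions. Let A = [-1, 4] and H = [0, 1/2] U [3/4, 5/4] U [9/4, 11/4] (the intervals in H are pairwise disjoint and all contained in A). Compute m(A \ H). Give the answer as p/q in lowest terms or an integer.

The ambient interval has length m(A) = 4 - (-1) = 5.
Since the holes are disjoint and sit inside A, by finite additivity
  m(H) = sum_i (b_i - a_i), and m(A \ H) = m(A) - m(H).
Computing the hole measures:
  m(H_1) = 1/2 - 0 = 1/2.
  m(H_2) = 5/4 - 3/4 = 1/2.
  m(H_3) = 11/4 - 9/4 = 1/2.
Summed: m(H) = 1/2 + 1/2 + 1/2 = 3/2.
So m(A \ H) = 5 - 3/2 = 7/2.

7/2


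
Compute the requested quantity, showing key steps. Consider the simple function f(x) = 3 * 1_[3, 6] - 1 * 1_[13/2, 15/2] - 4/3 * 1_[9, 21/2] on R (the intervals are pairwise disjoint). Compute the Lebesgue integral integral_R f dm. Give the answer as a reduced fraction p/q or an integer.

For a simple function f = sum_i c_i * 1_{A_i} with disjoint A_i,
  integral f dm = sum_i c_i * m(A_i).
Lengths of the A_i:
  m(A_1) = 6 - 3 = 3.
  m(A_2) = 15/2 - 13/2 = 1.
  m(A_3) = 21/2 - 9 = 3/2.
Contributions c_i * m(A_i):
  (3) * (3) = 9.
  (-1) * (1) = -1.
  (-4/3) * (3/2) = -2.
Total: 9 - 1 - 2 = 6.

6


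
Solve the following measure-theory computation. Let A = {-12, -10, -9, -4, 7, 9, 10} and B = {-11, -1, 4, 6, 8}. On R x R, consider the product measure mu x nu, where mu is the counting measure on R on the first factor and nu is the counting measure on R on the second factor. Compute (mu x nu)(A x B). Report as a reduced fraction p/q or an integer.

For a measurable rectangle A x B, the product measure satisfies
  (mu x nu)(A x B) = mu(A) * nu(B).
  mu(A) = 7.
  nu(B) = 5.
  (mu x nu)(A x B) = 7 * 5 = 35.

35


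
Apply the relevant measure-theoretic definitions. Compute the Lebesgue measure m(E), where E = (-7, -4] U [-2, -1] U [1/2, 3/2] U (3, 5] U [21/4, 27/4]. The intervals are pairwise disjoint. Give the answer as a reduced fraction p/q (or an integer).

For pairwise disjoint intervals, m(union_i I_i) = sum_i m(I_i),
and m is invariant under swapping open/closed endpoints (single points have measure 0).
So m(E) = sum_i (b_i - a_i).
  I_1 has length -4 - (-7) = 3.
  I_2 has length -1 - (-2) = 1.
  I_3 has length 3/2 - 1/2 = 1.
  I_4 has length 5 - 3 = 2.
  I_5 has length 27/4 - 21/4 = 3/2.
Summing:
  m(E) = 3 + 1 + 1 + 2 + 3/2 = 17/2.

17/2


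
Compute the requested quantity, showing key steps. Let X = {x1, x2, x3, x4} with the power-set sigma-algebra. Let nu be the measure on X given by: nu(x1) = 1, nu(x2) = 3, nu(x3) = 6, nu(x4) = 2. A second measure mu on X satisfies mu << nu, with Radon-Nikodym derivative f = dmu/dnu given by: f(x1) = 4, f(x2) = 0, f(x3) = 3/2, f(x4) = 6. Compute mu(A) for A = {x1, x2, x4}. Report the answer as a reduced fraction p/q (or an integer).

By the defining property of the Radon-Nikodym derivative, for every measurable set A,
  mu(A) = integral_A f dnu.
Since nu is a discrete measure concentrated on the atoms of X, the integral over A reduces to the sum
  mu(A) = sum_{x in A} f(x) * nu({x}).
Computing each term:
  x1: f(x1) * nu(x1) = 4 * 1 = 4.
  x2: f(x2) * nu(x2) = 0 * 3 = 0.
  x4: f(x4) * nu(x4) = 6 * 2 = 12.
Summing: mu(A) = 4 + 0 + 12 = 16.

16


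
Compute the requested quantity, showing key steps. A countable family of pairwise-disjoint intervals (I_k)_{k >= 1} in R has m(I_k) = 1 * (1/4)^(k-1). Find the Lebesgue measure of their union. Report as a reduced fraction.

By countable additivity of the Lebesgue measure on pairwise disjoint measurable sets,
  m(union_{k >= 1} I_k) = sum_{k >= 1} m(I_k) = sum_{k >= 1} a * r^(k-1),
  with a = 1 and r = 1/4.
Since 0 < r = 1/4 < 1, the geometric series converges:
  sum_{k >= 1} a * r^(k-1) = a / (1 - r).
  = 1 / (1 - 1/4)
  = 1 / (3/4)
  = 4/3.

4/3


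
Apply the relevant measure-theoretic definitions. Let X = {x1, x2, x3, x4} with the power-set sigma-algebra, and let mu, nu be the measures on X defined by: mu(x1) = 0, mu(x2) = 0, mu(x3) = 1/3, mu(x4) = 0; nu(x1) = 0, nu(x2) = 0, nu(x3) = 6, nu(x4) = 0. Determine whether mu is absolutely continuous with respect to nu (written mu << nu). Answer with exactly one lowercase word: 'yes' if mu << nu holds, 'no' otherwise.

mu << nu means: every nu-null measurable set is also mu-null; equivalently, for every atom x, if nu({x}) = 0 then mu({x}) = 0.
Checking each atom:
  x1: nu = 0, mu = 0 -> consistent with mu << nu.
  x2: nu = 0, mu = 0 -> consistent with mu << nu.
  x3: nu = 6 > 0 -> no constraint.
  x4: nu = 0, mu = 0 -> consistent with mu << nu.
No atom violates the condition. Therefore mu << nu.

yes


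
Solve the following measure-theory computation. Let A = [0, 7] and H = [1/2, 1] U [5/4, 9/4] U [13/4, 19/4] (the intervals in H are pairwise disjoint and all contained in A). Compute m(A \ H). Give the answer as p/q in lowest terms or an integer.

The ambient interval has length m(A) = 7 - 0 = 7.
Since the holes are disjoint and sit inside A, by finite additivity
  m(H) = sum_i (b_i - a_i), and m(A \ H) = m(A) - m(H).
Computing the hole measures:
  m(H_1) = 1 - 1/2 = 1/2.
  m(H_2) = 9/4 - 5/4 = 1.
  m(H_3) = 19/4 - 13/4 = 3/2.
Summed: m(H) = 1/2 + 1 + 3/2 = 3.
So m(A \ H) = 7 - 3 = 4.

4


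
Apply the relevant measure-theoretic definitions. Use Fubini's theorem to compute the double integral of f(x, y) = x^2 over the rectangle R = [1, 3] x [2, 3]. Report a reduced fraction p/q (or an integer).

f(x, y) is a tensor product of a function of x and a function of y, and both factors are bounded continuous (hence Lebesgue integrable) on the rectangle, so Fubini's theorem applies:
  integral_R f d(m x m) = (integral_a1^b1 x^2 dx) * (integral_a2^b2 1 dy).
Inner integral in x: integral_{1}^{3} x^2 dx = (3^3 - 1^3)/3
  = 26/3.
Inner integral in y: integral_{2}^{3} 1 dy = (3^1 - 2^1)/1
  = 1.
Product: (26/3) * (1) = 26/3.

26/3


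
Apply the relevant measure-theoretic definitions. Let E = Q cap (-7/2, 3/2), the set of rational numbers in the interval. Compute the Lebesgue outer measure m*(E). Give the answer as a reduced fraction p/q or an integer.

E = Q cap (-7/2, 3/2) is a subset of Q, which is countable. Enumerate Q = {q_1, q_2, ...}; for any eps > 0, cover q_k by the open interval (q_k - eps/2^(k+1), q_k + eps/2^(k+1)), of length eps/2^k. The total cover length is sum_{k>=1} eps/2^k = eps. Hence m*(E) <= m*(Q) <= eps for every eps > 0, and since outer measure is non-negative, m*(E) = 0.

0


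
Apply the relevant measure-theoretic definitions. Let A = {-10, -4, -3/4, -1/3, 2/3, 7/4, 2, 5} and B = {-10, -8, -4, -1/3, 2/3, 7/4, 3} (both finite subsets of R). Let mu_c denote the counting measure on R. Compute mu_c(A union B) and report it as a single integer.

Counting measure on a finite set equals cardinality. By inclusion-exclusion, |A union B| = |A| + |B| - |A cap B|.
|A| = 8, |B| = 7, |A cap B| = 5.
So mu_c(A union B) = 8 + 7 - 5 = 10.

10


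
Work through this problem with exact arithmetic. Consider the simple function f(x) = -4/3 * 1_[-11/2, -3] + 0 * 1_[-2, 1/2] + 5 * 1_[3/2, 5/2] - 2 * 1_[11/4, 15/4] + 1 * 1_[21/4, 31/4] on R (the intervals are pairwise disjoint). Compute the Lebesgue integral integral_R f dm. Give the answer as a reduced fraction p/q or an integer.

For a simple function f = sum_i c_i * 1_{A_i} with disjoint A_i,
  integral f dm = sum_i c_i * m(A_i).
Lengths of the A_i:
  m(A_1) = -3 - (-11/2) = 5/2.
  m(A_2) = 1/2 - (-2) = 5/2.
  m(A_3) = 5/2 - 3/2 = 1.
  m(A_4) = 15/4 - 11/4 = 1.
  m(A_5) = 31/4 - 21/4 = 5/2.
Contributions c_i * m(A_i):
  (-4/3) * (5/2) = -10/3.
  (0) * (5/2) = 0.
  (5) * (1) = 5.
  (-2) * (1) = -2.
  (1) * (5/2) = 5/2.
Total: -10/3 + 0 + 5 - 2 + 5/2 = 13/6.

13/6


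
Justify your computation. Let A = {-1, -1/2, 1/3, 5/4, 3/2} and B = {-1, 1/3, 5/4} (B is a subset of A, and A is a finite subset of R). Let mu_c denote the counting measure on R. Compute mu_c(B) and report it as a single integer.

Counting measure assigns mu_c(E) = |E| (number of elements) when E is finite.
B has 3 element(s), so mu_c(B) = 3.

3


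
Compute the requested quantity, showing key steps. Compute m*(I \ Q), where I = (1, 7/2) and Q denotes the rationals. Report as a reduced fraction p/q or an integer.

The interval I = (1, 7/2) has m(I) = 7/2 - 1 = 5/2 (endpoints are measure-zero, so open/closed/half-open agree). Write I = (I cap Q) u (I \ Q). The rationals in I are countable, so m*(I cap Q) = 0 (cover each rational by intervals whose total length is arbitrarily small). By countable subadditivity m*(I) <= m*(I cap Q) + m*(I \ Q), hence m*(I \ Q) >= m(I) = 5/2. The reverse inequality m*(I \ Q) <= m*(I) = 5/2 is trivial since (I \ Q) is a subset of I. Therefore m*(I \ Q) = 5/2.

5/2


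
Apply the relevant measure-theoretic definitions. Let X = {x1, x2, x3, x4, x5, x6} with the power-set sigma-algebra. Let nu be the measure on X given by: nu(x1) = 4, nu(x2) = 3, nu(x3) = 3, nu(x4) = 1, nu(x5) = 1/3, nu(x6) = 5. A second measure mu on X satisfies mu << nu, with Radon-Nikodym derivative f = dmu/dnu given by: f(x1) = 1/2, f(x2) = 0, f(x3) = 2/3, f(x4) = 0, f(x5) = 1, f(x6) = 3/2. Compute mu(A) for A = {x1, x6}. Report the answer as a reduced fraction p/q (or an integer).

By the defining property of the Radon-Nikodym derivative, for every measurable set A,
  mu(A) = integral_A f dnu.
Since nu is a discrete measure concentrated on the atoms of X, the integral over A reduces to the sum
  mu(A) = sum_{x in A} f(x) * nu({x}).
Computing each term:
  x1: f(x1) * nu(x1) = 1/2 * 4 = 2.
  x6: f(x6) * nu(x6) = 3/2 * 5 = 15/2.
Summing: mu(A) = 2 + 15/2 = 19/2.

19/2


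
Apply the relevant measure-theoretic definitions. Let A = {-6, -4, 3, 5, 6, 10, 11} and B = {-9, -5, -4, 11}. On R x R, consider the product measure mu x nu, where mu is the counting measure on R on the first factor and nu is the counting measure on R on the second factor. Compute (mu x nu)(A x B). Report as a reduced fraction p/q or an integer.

For a measurable rectangle A x B, the product measure satisfies
  (mu x nu)(A x B) = mu(A) * nu(B).
  mu(A) = 7.
  nu(B) = 4.
  (mu x nu)(A x B) = 7 * 4 = 28.

28


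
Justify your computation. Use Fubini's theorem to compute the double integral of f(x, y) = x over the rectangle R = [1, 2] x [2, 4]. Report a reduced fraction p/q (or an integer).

f(x, y) is a tensor product of a function of x and a function of y, and both factors are bounded continuous (hence Lebesgue integrable) on the rectangle, so Fubini's theorem applies:
  integral_R f d(m x m) = (integral_a1^b1 x dx) * (integral_a2^b2 1 dy).
Inner integral in x: integral_{1}^{2} x dx = (2^2 - 1^2)/2
  = 3/2.
Inner integral in y: integral_{2}^{4} 1 dy = (4^1 - 2^1)/1
  = 2.
Product: (3/2) * (2) = 3.

3


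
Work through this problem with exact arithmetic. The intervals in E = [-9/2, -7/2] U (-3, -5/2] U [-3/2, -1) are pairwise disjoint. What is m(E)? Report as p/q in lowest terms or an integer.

For pairwise disjoint intervals, m(union_i I_i) = sum_i m(I_i),
and m is invariant under swapping open/closed endpoints (single points have measure 0).
So m(E) = sum_i (b_i - a_i).
  I_1 has length -7/2 - (-9/2) = 1.
  I_2 has length -5/2 - (-3) = 1/2.
  I_3 has length -1 - (-3/2) = 1/2.
Summing:
  m(E) = 1 + 1/2 + 1/2 = 2.

2


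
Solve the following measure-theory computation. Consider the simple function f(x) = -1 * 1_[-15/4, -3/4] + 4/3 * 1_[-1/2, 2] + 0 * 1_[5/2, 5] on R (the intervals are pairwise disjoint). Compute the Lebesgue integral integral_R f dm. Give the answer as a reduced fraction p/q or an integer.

For a simple function f = sum_i c_i * 1_{A_i} with disjoint A_i,
  integral f dm = sum_i c_i * m(A_i).
Lengths of the A_i:
  m(A_1) = -3/4 - (-15/4) = 3.
  m(A_2) = 2 - (-1/2) = 5/2.
  m(A_3) = 5 - 5/2 = 5/2.
Contributions c_i * m(A_i):
  (-1) * (3) = -3.
  (4/3) * (5/2) = 10/3.
  (0) * (5/2) = 0.
Total: -3 + 10/3 + 0 = 1/3.

1/3


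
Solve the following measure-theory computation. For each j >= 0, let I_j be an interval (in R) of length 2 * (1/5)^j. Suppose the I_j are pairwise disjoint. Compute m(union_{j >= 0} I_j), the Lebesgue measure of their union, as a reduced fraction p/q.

By countable additivity of the Lebesgue measure on pairwise disjoint measurable sets,
  m(union_{j >= 0} I_j) = sum_{j >= 0} m(I_j) = sum_{j >= 0} a * r^j,
  with a = 2 and r = 1/5.
Since 0 < r = 1/5 < 1, the geometric series converges:
  sum_{j >= 0} a * r^j = a / (1 - r).
  = 2 / (1 - 1/5)
  = 2 / (4/5)
  = 5/2.

5/2


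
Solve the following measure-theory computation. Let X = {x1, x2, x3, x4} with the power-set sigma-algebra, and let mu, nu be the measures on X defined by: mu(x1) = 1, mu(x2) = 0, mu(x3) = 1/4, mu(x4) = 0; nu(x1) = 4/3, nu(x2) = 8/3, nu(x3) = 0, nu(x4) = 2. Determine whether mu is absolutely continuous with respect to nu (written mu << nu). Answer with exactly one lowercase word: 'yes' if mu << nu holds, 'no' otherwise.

mu << nu means: every nu-null measurable set is also mu-null; equivalently, for every atom x, if nu({x}) = 0 then mu({x}) = 0.
Checking each atom:
  x1: nu = 4/3 > 0 -> no constraint.
  x2: nu = 8/3 > 0 -> no constraint.
  x3: nu = 0, mu = 1/4 > 0 -> violates mu << nu.
  x4: nu = 2 > 0 -> no constraint.
The atom(s) x3 violate the condition (nu = 0 but mu > 0). Therefore mu is NOT absolutely continuous w.r.t. nu.

no


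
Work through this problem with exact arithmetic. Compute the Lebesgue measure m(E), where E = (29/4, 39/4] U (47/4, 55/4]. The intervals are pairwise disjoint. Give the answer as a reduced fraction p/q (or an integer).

For pairwise disjoint intervals, m(union_i I_i) = sum_i m(I_i),
and m is invariant under swapping open/closed endpoints (single points have measure 0).
So m(E) = sum_i (b_i - a_i).
  I_1 has length 39/4 - 29/4 = 5/2.
  I_2 has length 55/4 - 47/4 = 2.
Summing:
  m(E) = 5/2 + 2 = 9/2.

9/2


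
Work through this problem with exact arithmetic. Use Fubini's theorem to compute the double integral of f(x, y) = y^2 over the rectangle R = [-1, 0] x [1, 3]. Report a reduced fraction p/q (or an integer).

f(x, y) is a tensor product of a function of x and a function of y, and both factors are bounded continuous (hence Lebesgue integrable) on the rectangle, so Fubini's theorem applies:
  integral_R f d(m x m) = (integral_a1^b1 1 dx) * (integral_a2^b2 y^2 dy).
Inner integral in x: integral_{-1}^{0} 1 dx = (0^1 - (-1)^1)/1
  = 1.
Inner integral in y: integral_{1}^{3} y^2 dy = (3^3 - 1^3)/3
  = 26/3.
Product: (1) * (26/3) = 26/3.

26/3


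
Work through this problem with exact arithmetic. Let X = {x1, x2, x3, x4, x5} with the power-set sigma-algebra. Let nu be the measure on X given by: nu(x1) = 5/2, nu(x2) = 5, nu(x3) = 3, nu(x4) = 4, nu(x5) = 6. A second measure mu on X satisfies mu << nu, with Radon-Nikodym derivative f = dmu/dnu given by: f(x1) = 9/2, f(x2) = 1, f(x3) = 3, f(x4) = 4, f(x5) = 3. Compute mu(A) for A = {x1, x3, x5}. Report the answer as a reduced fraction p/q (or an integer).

By the defining property of the Radon-Nikodym derivative, for every measurable set A,
  mu(A) = integral_A f dnu.
Since nu is a discrete measure concentrated on the atoms of X, the integral over A reduces to the sum
  mu(A) = sum_{x in A} f(x) * nu({x}).
Computing each term:
  x1: f(x1) * nu(x1) = 9/2 * 5/2 = 45/4.
  x3: f(x3) * nu(x3) = 3 * 3 = 9.
  x5: f(x5) * nu(x5) = 3 * 6 = 18.
Summing: mu(A) = 45/4 + 9 + 18 = 153/4.

153/4


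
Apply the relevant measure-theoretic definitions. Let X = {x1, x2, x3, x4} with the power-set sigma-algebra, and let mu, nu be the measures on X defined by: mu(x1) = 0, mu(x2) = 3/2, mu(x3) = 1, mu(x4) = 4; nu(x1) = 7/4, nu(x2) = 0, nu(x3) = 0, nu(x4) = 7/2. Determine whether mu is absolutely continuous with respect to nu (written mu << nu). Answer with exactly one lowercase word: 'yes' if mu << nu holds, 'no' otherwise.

mu << nu means: every nu-null measurable set is also mu-null; equivalently, for every atom x, if nu({x}) = 0 then mu({x}) = 0.
Checking each atom:
  x1: nu = 7/4 > 0 -> no constraint.
  x2: nu = 0, mu = 3/2 > 0 -> violates mu << nu.
  x3: nu = 0, mu = 1 > 0 -> violates mu << nu.
  x4: nu = 7/2 > 0 -> no constraint.
The atom(s) x2, x3 violate the condition (nu = 0 but mu > 0). Therefore mu is NOT absolutely continuous w.r.t. nu.

no


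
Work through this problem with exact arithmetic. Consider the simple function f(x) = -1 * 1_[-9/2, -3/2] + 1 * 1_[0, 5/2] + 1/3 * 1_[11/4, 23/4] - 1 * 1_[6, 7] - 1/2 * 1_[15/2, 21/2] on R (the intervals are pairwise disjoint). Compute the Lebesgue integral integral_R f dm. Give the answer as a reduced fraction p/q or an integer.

For a simple function f = sum_i c_i * 1_{A_i} with disjoint A_i,
  integral f dm = sum_i c_i * m(A_i).
Lengths of the A_i:
  m(A_1) = -3/2 - (-9/2) = 3.
  m(A_2) = 5/2 - 0 = 5/2.
  m(A_3) = 23/4 - 11/4 = 3.
  m(A_4) = 7 - 6 = 1.
  m(A_5) = 21/2 - 15/2 = 3.
Contributions c_i * m(A_i):
  (-1) * (3) = -3.
  (1) * (5/2) = 5/2.
  (1/3) * (3) = 1.
  (-1) * (1) = -1.
  (-1/2) * (3) = -3/2.
Total: -3 + 5/2 + 1 - 1 - 3/2 = -2.

-2


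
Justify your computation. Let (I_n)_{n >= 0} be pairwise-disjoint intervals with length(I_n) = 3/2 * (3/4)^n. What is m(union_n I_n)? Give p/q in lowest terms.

By countable additivity of the Lebesgue measure on pairwise disjoint measurable sets,
  m(union_{n >= 0} I_n) = sum_{n >= 0} m(I_n) = sum_{n >= 0} a * r^n,
  with a = 3/2 and r = 3/4.
Since 0 < r = 3/4 < 1, the geometric series converges:
  sum_{n >= 0} a * r^n = a / (1 - r).
  = 3/2 / (1 - 3/4)
  = 3/2 / (1/4)
  = 6.

6


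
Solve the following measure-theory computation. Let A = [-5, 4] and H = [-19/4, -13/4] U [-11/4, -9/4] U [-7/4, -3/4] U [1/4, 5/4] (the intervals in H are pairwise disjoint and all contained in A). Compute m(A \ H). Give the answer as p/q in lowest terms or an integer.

The ambient interval has length m(A) = 4 - (-5) = 9.
Since the holes are disjoint and sit inside A, by finite additivity
  m(H) = sum_i (b_i - a_i), and m(A \ H) = m(A) - m(H).
Computing the hole measures:
  m(H_1) = -13/4 - (-19/4) = 3/2.
  m(H_2) = -9/4 - (-11/4) = 1/2.
  m(H_3) = -3/4 - (-7/4) = 1.
  m(H_4) = 5/4 - 1/4 = 1.
Summed: m(H) = 3/2 + 1/2 + 1 + 1 = 4.
So m(A \ H) = 9 - 4 = 5.

5


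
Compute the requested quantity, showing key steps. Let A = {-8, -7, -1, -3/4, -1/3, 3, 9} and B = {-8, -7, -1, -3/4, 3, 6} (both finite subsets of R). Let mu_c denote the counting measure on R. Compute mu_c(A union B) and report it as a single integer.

Counting measure on a finite set equals cardinality. By inclusion-exclusion, |A union B| = |A| + |B| - |A cap B|.
|A| = 7, |B| = 6, |A cap B| = 5.
So mu_c(A union B) = 7 + 6 - 5 = 8.

8


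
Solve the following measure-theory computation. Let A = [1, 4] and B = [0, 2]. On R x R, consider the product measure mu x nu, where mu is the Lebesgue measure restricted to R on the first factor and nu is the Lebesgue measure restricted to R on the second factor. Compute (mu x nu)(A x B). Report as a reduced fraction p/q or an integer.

For a measurable rectangle A x B, the product measure satisfies
  (mu x nu)(A x B) = mu(A) * nu(B).
  mu(A) = 3.
  nu(B) = 2.
  (mu x nu)(A x B) = 3 * 2 = 6.

6


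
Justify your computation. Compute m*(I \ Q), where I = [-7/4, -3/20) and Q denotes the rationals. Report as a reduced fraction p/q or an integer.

The interval I = [-7/4, -3/20) has m(I) = -3/20 - (-7/4) = 8/5 (endpoints are measure-zero, so open/closed/half-open agree). Write I = (I cap Q) u (I \ Q). The rationals in I are countable, so m*(I cap Q) = 0 (cover each rational by intervals whose total length is arbitrarily small). By countable subadditivity m*(I) <= m*(I cap Q) + m*(I \ Q), hence m*(I \ Q) >= m(I) = 8/5. The reverse inequality m*(I \ Q) <= m*(I) = 8/5 is trivial since (I \ Q) is a subset of I. Therefore m*(I \ Q) = 8/5.

8/5


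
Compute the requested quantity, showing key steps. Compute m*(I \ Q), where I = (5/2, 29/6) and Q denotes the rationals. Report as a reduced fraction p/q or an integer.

The interval I = (5/2, 29/6) has m(I) = 29/6 - 5/2 = 7/3 (endpoints are measure-zero, so open/closed/half-open agree). Write I = (I cap Q) u (I \ Q). The rationals in I are countable, so m*(I cap Q) = 0 (cover each rational by intervals whose total length is arbitrarily small). By countable subadditivity m*(I) <= m*(I cap Q) + m*(I \ Q), hence m*(I \ Q) >= m(I) = 7/3. The reverse inequality m*(I \ Q) <= m*(I) = 7/3 is trivial since (I \ Q) is a subset of I. Therefore m*(I \ Q) = 7/3.

7/3


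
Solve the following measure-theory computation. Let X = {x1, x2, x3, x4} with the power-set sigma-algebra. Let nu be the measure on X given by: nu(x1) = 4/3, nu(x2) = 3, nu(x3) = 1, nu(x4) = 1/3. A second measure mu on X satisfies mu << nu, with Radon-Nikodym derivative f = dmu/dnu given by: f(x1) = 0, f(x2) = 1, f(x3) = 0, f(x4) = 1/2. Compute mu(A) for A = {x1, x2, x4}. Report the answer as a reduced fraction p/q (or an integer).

By the defining property of the Radon-Nikodym derivative, for every measurable set A,
  mu(A) = integral_A f dnu.
Since nu is a discrete measure concentrated on the atoms of X, the integral over A reduces to the sum
  mu(A) = sum_{x in A} f(x) * nu({x}).
Computing each term:
  x1: f(x1) * nu(x1) = 0 * 4/3 = 0.
  x2: f(x2) * nu(x2) = 1 * 3 = 3.
  x4: f(x4) * nu(x4) = 1/2 * 1/3 = 1/6.
Summing: mu(A) = 0 + 3 + 1/6 = 19/6.

19/6


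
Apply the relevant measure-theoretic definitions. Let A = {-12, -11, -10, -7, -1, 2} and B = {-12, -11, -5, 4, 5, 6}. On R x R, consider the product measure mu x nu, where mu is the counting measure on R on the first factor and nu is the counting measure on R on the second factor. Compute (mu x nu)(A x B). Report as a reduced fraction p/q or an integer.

For a measurable rectangle A x B, the product measure satisfies
  (mu x nu)(A x B) = mu(A) * nu(B).
  mu(A) = 6.
  nu(B) = 6.
  (mu x nu)(A x B) = 6 * 6 = 36.

36


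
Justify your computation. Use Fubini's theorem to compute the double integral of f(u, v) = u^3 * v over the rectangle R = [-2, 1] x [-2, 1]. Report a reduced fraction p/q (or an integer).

f(u, v) is a tensor product of a function of u and a function of v, and both factors are bounded continuous (hence Lebesgue integrable) on the rectangle, so Fubini's theorem applies:
  integral_R f d(m x m) = (integral_a1^b1 u^3 du) * (integral_a2^b2 v dv).
Inner integral in u: integral_{-2}^{1} u^3 du = (1^4 - (-2)^4)/4
  = -15/4.
Inner integral in v: integral_{-2}^{1} v dv = (1^2 - (-2)^2)/2
  = -3/2.
Product: (-15/4) * (-3/2) = 45/8.

45/8


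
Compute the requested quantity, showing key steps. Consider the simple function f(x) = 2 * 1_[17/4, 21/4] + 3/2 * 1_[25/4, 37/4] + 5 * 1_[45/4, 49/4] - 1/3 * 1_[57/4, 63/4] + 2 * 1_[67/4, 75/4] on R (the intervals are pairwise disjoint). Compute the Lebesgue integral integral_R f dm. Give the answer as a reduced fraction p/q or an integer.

For a simple function f = sum_i c_i * 1_{A_i} with disjoint A_i,
  integral f dm = sum_i c_i * m(A_i).
Lengths of the A_i:
  m(A_1) = 21/4 - 17/4 = 1.
  m(A_2) = 37/4 - 25/4 = 3.
  m(A_3) = 49/4 - 45/4 = 1.
  m(A_4) = 63/4 - 57/4 = 3/2.
  m(A_5) = 75/4 - 67/4 = 2.
Contributions c_i * m(A_i):
  (2) * (1) = 2.
  (3/2) * (3) = 9/2.
  (5) * (1) = 5.
  (-1/3) * (3/2) = -1/2.
  (2) * (2) = 4.
Total: 2 + 9/2 + 5 - 1/2 + 4 = 15.

15


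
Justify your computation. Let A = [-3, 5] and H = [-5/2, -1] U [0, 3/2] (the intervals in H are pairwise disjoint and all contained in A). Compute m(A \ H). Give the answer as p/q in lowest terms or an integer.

The ambient interval has length m(A) = 5 - (-3) = 8.
Since the holes are disjoint and sit inside A, by finite additivity
  m(H) = sum_i (b_i - a_i), and m(A \ H) = m(A) - m(H).
Computing the hole measures:
  m(H_1) = -1 - (-5/2) = 3/2.
  m(H_2) = 3/2 - 0 = 3/2.
Summed: m(H) = 3/2 + 3/2 = 3.
So m(A \ H) = 8 - 3 = 5.

5


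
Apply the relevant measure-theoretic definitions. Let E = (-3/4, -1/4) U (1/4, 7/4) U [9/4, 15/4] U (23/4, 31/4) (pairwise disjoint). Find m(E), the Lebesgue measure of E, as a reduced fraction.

For pairwise disjoint intervals, m(union_i I_i) = sum_i m(I_i),
and m is invariant under swapping open/closed endpoints (single points have measure 0).
So m(E) = sum_i (b_i - a_i).
  I_1 has length -1/4 - (-3/4) = 1/2.
  I_2 has length 7/4 - 1/4 = 3/2.
  I_3 has length 15/4 - 9/4 = 3/2.
  I_4 has length 31/4 - 23/4 = 2.
Summing:
  m(E) = 1/2 + 3/2 + 3/2 + 2 = 11/2.

11/2


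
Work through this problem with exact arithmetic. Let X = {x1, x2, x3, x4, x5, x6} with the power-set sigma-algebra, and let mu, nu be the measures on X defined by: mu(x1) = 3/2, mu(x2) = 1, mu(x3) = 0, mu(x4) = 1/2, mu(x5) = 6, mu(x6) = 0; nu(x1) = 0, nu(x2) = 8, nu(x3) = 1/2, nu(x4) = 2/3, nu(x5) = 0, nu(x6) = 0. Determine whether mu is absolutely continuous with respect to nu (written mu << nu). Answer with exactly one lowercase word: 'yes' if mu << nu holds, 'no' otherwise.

mu << nu means: every nu-null measurable set is also mu-null; equivalently, for every atom x, if nu({x}) = 0 then mu({x}) = 0.
Checking each atom:
  x1: nu = 0, mu = 3/2 > 0 -> violates mu << nu.
  x2: nu = 8 > 0 -> no constraint.
  x3: nu = 1/2 > 0 -> no constraint.
  x4: nu = 2/3 > 0 -> no constraint.
  x5: nu = 0, mu = 6 > 0 -> violates mu << nu.
  x6: nu = 0, mu = 0 -> consistent with mu << nu.
The atom(s) x1, x5 violate the condition (nu = 0 but mu > 0). Therefore mu is NOT absolutely continuous w.r.t. nu.

no


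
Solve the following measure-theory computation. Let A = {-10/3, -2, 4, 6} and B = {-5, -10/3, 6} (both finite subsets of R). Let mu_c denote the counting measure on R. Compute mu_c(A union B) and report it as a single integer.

Counting measure on a finite set equals cardinality. By inclusion-exclusion, |A union B| = |A| + |B| - |A cap B|.
|A| = 4, |B| = 3, |A cap B| = 2.
So mu_c(A union B) = 4 + 3 - 2 = 5.

5


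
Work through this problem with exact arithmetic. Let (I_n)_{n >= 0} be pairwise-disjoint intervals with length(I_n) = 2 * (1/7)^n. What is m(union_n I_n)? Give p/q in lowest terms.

By countable additivity of the Lebesgue measure on pairwise disjoint measurable sets,
  m(union_{n >= 0} I_n) = sum_{n >= 0} m(I_n) = sum_{n >= 0} a * r^n,
  with a = 2 and r = 1/7.
Since 0 < r = 1/7 < 1, the geometric series converges:
  sum_{n >= 0} a * r^n = a / (1 - r).
  = 2 / (1 - 1/7)
  = 2 / (6/7)
  = 7/3.

7/3


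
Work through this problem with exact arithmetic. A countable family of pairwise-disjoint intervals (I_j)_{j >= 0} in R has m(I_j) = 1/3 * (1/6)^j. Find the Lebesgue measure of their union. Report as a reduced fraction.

By countable additivity of the Lebesgue measure on pairwise disjoint measurable sets,
  m(union_{j >= 0} I_j) = sum_{j >= 0} m(I_j) = sum_{j >= 0} a * r^j,
  with a = 1/3 and r = 1/6.
Since 0 < r = 1/6 < 1, the geometric series converges:
  sum_{j >= 0} a * r^j = a / (1 - r).
  = 1/3 / (1 - 1/6)
  = 1/3 / (5/6)
  = 2/5.

2/5
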